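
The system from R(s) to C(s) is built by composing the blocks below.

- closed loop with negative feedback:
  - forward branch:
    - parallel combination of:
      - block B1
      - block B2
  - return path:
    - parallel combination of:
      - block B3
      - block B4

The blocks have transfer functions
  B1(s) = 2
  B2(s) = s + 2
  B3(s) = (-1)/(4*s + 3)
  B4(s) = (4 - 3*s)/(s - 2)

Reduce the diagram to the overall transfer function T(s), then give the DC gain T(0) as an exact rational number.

Reducing step by step:

Step 1: add B1, B2 (parallel), giving s + 4
Step 2: reduce the parallel group B3, B4, giving (-12*s^2 + 6*s + 14)/(4*s^2 - 5*s - 6)
Step 3: feedback reduction of (B1+B2), (B3+B4), giving (-4*s^3 - 11*s^2 + 26*s + 24)/(12*s^3 + 38*s^2 - 33*s - 50)
The step-3 result is T(s). Setting s = 0: T(0) = 24/(-50) = -12/25.

Answer: -12/25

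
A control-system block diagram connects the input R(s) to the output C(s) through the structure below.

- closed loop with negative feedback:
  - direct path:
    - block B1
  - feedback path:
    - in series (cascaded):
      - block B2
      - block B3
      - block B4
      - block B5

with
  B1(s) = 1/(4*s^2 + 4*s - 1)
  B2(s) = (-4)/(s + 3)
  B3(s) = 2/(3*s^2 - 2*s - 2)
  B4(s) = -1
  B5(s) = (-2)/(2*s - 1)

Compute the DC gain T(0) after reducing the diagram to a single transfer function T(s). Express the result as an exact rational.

Reducing step by step:

Step 1. reduce the series chain B2, B3, B4, B5, giving (-16)/(6*s^4 + 11*s^3 - 23*s^2 - 4*s + 6)
Step 2. reduce the feedback loop with forward B1 and return (B2*B3*B4*B5), giving (6*s^4 + 11*s^3 - 23*s^2 - 4*s + 6)/(24*s^6 + 68*s^5 - 54*s^4 - 119*s^3 + 31*s^2 + 28*s - 22)
Step 2 gives the overall T(s). Then T(0) = 6/(-22) = -3/11.

Answer: -3/11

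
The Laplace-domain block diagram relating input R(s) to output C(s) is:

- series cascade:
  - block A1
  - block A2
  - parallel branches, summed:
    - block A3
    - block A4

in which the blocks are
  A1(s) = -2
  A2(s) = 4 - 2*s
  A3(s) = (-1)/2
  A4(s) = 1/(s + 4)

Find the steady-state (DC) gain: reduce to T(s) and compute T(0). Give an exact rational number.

Step 1 - add A3, A4 (parallel) = (-s - 2)/(2*s + 8)
Step 2 - series reduction of A1, A2, (A3+A4) = (8 - 2*s^2)/(s + 4)
That last expression is T(s); at s = 0 only the constant terms survive, so T(0) = 8/4 = 2.

Therefore the answer is 2.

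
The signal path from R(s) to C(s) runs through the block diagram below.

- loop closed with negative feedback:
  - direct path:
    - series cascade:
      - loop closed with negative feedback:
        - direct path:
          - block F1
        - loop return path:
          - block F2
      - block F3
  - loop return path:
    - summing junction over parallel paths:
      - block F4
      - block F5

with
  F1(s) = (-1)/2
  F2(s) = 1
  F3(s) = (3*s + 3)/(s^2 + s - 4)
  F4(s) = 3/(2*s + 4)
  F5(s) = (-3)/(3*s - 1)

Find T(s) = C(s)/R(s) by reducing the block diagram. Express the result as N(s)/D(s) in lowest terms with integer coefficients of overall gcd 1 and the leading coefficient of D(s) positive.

Step 1 - close the feedback loop around F1, F2, giving -1
Step 2 - cascade [F1/(1+F1*F2)], F3, giving (-3*s - 3)/(s^2 + s - 4)
Step 3 - combine F4, F5 in parallel, giving (3*s - 15)/(6*s^2 + 10*s - 4)
Step 4 - collapse the loop (([F1/(1+F1*F2)]*F3) forward, (F4+F5) return), which is the overall transfer function T(s) = C(s)/R(s) in lowest terms

Answer: (-18*s^3 - 48*s^2 - 18*s + 12)/(6*s^4 + 16*s^3 - 27*s^2 - 8*s + 61)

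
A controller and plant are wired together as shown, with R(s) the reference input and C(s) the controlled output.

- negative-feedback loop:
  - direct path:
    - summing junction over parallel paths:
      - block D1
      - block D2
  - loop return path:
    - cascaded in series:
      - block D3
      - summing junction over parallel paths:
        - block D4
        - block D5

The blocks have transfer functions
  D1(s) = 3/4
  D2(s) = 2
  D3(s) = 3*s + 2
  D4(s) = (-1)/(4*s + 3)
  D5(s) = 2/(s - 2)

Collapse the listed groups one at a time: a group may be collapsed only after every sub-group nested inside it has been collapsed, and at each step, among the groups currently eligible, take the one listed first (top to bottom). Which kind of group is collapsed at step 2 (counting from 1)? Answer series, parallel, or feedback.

Answer: parallel

Working:
Step 1 - parallel reduction of D1, D2
Step 2 - parallel reduction of D4, D5
Step 3 - series reduction of D3, (D4+D5)
Step 4 - feedback reduction of (D1+D2), (D3*(D4+D5))
Step 2: parallel.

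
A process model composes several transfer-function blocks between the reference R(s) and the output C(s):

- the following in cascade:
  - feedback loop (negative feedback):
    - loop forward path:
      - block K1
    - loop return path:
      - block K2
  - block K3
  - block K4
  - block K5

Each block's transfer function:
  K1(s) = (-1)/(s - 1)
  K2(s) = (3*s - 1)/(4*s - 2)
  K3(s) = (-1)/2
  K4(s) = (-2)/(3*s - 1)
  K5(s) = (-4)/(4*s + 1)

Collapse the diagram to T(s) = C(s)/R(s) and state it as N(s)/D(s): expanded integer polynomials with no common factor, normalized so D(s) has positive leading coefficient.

First reduce the diagram to T(s).

[1] apply the feedback formula to K1, K2 = (2 - 4*s)/(4*s^2 - 9*s + 3)
[2] combine [K1/(1+K1*K2)], K3, K4, K5 in series; the result is T(s) itself (integer coefficients, no common factor, positive leading denominator coefficient)

Answer: (16*s - 8)/(48*s^4 - 112*s^3 + 41*s^2 + 6*s - 3)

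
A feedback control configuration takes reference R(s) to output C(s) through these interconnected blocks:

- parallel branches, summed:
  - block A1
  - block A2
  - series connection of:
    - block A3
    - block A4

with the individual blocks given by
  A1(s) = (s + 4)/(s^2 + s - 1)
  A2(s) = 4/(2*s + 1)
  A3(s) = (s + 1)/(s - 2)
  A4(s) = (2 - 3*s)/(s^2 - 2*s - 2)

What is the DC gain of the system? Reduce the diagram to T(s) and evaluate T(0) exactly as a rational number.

1. series reduction of A3, A4 = (-3*s^2 - s + 2)/(s^3 - 4*s^2 + 2*s + 4)
2. parallel reduction of A1, A2, (A3*A4) = (-22*s^4 - 36*s^3 + 60*s^2 + 51*s - 2)/(2*s^6 - 5*s^5 - 9*s^4 + 17*s^3 + 14*s^2 - 6*s - 4)
DC gain: substitute s = 0 into T(s) from step 2: T(0) = -2/(-4) = 1/2.

Hence the answer: 1/2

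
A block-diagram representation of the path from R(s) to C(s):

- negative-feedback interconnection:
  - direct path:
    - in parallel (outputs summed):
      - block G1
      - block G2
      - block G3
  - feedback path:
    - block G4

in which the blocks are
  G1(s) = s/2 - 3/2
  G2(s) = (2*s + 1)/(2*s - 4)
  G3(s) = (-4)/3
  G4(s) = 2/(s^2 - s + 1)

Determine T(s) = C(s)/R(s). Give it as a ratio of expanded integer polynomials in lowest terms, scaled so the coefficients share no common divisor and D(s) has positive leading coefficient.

Step 1. reduce the parallel group G1, G2, G3; result (3*s^2 - 17*s + 37)/(6*s - 12)
Step 2. close the feedback loop around (G1+G2+G3), G4: this yields T(s), and no further normalization is needed

Hence the answer: (3*s^4 - 20*s^3 + 57*s^2 - 54*s + 37)/(6*s^3 - 12*s^2 - 16*s + 62)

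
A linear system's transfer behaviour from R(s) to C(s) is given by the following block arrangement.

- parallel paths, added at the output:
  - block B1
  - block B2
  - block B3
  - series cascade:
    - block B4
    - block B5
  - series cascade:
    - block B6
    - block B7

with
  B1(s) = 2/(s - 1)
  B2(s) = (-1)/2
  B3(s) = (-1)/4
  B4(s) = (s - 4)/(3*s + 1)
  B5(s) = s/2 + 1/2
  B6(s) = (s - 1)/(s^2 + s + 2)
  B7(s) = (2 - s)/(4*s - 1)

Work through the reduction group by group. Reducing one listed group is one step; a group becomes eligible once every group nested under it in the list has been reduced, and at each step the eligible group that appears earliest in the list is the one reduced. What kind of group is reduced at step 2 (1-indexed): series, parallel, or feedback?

Step 1. series reduction of B4, B5
Step 2. reduce the series chain B6, B7
Step 3. reduce the parallel group B1, B2, B3, (B4*B5), (B6*B7)
At step 2 the group reduced is series.

Therefore the answer is series.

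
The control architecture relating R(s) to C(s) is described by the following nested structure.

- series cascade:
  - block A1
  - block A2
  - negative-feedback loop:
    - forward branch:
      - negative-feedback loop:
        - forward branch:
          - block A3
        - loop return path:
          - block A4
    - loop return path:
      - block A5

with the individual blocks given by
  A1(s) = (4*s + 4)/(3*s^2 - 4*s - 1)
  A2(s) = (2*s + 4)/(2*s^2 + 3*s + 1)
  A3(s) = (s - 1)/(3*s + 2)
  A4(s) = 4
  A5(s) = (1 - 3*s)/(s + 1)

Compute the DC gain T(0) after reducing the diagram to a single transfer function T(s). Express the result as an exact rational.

The answer is -16/3.

Reasoning:
Step 1. apply the feedback formula to A3, A4, giving (s - 1)/(7*s - 2)
Step 2. apply the feedback formula to [A3/(1+A3*A4)], A5, giving (s^2 - 1)/(4*s^2 + 9*s - 3)
Step 3. combine A1, A2, [[A3/(1+A3*A4)]/(1+[A3/(1+A3*A4)]*A5)] in series, giving (8*s^3 + 16*s^2 - 8*s - 16)/(24*s^5 + 34*s^4 - 87*s^3 - 43*s^2 + 9*s + 3)
Evaluating the step-3 result (the overall T(s)) at s = 0 gives T(0) = -16/3.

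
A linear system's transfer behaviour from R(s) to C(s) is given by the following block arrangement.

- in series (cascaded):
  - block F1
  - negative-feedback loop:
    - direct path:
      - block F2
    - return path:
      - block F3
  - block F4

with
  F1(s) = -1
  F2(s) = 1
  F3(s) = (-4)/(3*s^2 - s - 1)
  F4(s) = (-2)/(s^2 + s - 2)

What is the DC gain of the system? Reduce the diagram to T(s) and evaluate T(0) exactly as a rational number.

Answer: -1/5

Working:
Step 1. reduce the feedback loop with forward F2 and return F3, giving (3*s^2 - s - 1)/(3*s^2 - s - 5)
Step 2. reduce the series chain F1, [F2/(1+F2*F3)], F4, giving (6*s^2 - 2*s - 2)/(3*s^4 + 2*s^3 - 12*s^2 - 3*s + 10)
The step-2 result is T(s). Setting s = 0: T(0) = -2/10 = -1/5.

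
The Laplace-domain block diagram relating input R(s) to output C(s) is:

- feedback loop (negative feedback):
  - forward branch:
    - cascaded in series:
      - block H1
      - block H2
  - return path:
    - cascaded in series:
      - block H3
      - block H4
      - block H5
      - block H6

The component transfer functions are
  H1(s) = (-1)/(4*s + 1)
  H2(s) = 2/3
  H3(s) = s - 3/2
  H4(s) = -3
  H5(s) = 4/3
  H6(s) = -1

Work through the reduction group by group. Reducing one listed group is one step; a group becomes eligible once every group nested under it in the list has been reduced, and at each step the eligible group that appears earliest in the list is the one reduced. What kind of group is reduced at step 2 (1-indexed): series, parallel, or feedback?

Answer: series

Working:
Step 1: cascade H1, H2
Step 2: reduce the series chain H3, H4, H5, H6
Step 3: feedback reduction of (H1*H2), (H3*H4*H5*H6)
Step 2 collapses a series group.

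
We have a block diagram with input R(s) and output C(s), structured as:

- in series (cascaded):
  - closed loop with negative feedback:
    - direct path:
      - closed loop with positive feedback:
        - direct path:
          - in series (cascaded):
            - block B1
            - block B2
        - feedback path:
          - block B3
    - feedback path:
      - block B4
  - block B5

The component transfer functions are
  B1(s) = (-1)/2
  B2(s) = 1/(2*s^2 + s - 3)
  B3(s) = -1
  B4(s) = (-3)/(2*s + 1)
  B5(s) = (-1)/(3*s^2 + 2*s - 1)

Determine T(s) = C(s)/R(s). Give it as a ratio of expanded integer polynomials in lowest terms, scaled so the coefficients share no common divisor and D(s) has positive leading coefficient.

(1) multiply B1, B2 (series), giving (-1)/(4*s^2 + 2*s - 6)
(2) close the feedback loop around (B1*B2), B3, giving (-1)/(4*s^2 + 2*s - 7)
(3) close the feedback loop around [(B1*B2)/(1-(B1*B2)*B3)], B4, giving (-2*s - 1)/(8*s^3 + 8*s^2 - 12*s - 4)
(4) multiply [[(B1*B2)/(1-(B1*B2)*B3)]/(1+[(B1*B2)/(1-(B1*B2)*B3)]*B4)], B5 (series) - this is the overall T(s), already in the required normalized form

Final answer: (2*s + 1)/(24*s^5 + 40*s^4 - 28*s^3 - 44*s^2 + 4*s + 4)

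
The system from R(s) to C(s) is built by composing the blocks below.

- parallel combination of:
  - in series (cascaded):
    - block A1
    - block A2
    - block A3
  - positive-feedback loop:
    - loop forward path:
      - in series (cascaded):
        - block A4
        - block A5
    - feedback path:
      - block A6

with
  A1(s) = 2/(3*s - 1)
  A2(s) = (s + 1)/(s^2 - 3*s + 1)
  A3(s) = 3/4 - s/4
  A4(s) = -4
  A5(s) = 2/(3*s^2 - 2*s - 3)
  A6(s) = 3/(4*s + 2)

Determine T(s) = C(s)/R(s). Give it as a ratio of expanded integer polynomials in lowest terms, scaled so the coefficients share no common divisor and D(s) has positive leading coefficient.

Answer: (-6*s^5 - 83*s^4 + 296*s^3 - 60*s^2 - 70*s + 43)/(36*s^6 - 126*s^5 + 44*s^4 + 190*s^3 - 274*s^2 + 124*s - 18)

Working:
1. cascade A1, A2, A3, giving (-s^2 + 2*s + 3)/(6*s^3 - 20*s^2 + 12*s - 2)
2. series reduction of A4, A5, giving (-8)/(3*s^2 - 2*s - 3)
3. close the feedback loop around (A4*A5), A6, giving (-16*s - 8)/(6*s^3 - s^2 - 8*s + 9)
4. sum the parallel branches (A1*A2*A3), [(A4*A5)/(1-(A4*A5)*A6)], giving the overall T(s)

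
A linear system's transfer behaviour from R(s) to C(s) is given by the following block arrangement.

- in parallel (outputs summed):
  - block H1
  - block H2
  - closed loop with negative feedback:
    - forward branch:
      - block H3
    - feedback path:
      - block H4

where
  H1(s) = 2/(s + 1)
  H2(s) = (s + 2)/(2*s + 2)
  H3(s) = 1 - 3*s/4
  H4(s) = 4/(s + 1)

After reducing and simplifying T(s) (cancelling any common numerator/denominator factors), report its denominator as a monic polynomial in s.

The answer is s^2 - 3*s/2 - 5/2.

Reasoning:
1. apply the feedback formula to H3, H4 gives (3*s^2 - s - 4)/(8*s - 20)
2. reduce the parallel group H1, H2, [H3/(1+H3*H4)] gives (3*s^3 + 6*s^2 + 9*s - 64)/(8*s^2 - 12*s - 20)
The result of step 2 is T(s) in lowest terms. Its denominator has leading coefficient 8; dividing the denominator through by 8 makes it monic.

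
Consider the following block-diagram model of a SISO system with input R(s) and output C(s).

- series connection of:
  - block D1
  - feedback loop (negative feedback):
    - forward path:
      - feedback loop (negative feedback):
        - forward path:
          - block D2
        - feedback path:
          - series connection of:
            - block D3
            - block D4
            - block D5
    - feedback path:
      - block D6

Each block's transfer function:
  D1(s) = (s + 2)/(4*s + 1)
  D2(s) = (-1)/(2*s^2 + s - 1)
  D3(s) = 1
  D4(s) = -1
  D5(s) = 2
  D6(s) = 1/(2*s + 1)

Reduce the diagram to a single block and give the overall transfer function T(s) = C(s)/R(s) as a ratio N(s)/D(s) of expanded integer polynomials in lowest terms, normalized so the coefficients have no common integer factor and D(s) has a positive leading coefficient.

(1) combine D3, D4, D5 in series -> -2
(2) collapse the loop (D2 forward, (D3*D4*D5) return) -> (-1)/(2*s^2 + s + 1)
(3) collapse the loop ([D2/(1+D2*(D3*D4*D5))] forward, D6 return) -> (-2*s - 1)/(4*s^3 + 4*s^2 + 3*s)
(4) reduce the series chain D1, [[D2/(1+D2*(D3*D4*D5))]/(1+[D2/(1+D2*(D3*D4*D5))]*D6)]: this yields T(s), and no further normalization is needed

Therefore the answer is (-2*s^2 - 5*s - 2)/(16*s^4 + 20*s^3 + 16*s^2 + 3*s).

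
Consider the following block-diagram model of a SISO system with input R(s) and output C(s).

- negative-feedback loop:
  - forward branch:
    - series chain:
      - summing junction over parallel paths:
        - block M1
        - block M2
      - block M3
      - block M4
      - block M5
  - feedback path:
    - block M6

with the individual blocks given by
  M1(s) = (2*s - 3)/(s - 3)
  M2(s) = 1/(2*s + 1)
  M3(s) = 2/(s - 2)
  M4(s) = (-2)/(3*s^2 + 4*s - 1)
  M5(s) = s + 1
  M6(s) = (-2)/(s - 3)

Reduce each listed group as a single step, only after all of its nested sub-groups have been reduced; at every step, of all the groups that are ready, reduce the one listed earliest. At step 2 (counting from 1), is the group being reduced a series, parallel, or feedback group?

(1) sum the parallel branches M1, M2
(2) series reduction of (M1+M2), M3, M4, M5
(3) close the feedback loop around ((M1+M2)*M3*M4*M5), M6
Step 2: series.

Hence the answer: series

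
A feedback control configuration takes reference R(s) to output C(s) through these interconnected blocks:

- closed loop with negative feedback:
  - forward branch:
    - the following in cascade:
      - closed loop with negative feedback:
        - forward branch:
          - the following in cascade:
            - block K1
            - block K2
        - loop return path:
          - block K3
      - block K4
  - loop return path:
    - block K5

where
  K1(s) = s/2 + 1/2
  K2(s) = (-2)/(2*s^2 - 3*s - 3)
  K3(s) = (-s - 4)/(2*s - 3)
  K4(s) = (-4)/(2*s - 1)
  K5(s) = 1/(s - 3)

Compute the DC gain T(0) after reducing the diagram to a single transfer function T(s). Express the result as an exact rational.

Answer: 4/3

Working:
1. series reduction of K1, K2 -> (-s - 1)/(2*s^2 - 3*s - 3)
2. reduce the feedback loop with forward (K1*K2) and return K3 -> (-2*s^2 + s + 3)/(4*s^3 - 11*s^2 + 8*s + 13)
3. combine [(K1*K2)/(1+(K1*K2)*K3)], K4 in series -> (8*s^2 - 4*s - 12)/(8*s^4 - 26*s^3 + 27*s^2 + 18*s - 13)
4. close the feedback loop around ([(K1*K2)/(1+(K1*K2)*K3)]*K4), K5 -> (8*s^3 - 28*s^2 + 36)/(8*s^5 - 50*s^4 + 105*s^3 - 55*s^2 - 71*s + 27)
Step 4 gives the overall T(s). Then T(0) = 36/27 = 4/3.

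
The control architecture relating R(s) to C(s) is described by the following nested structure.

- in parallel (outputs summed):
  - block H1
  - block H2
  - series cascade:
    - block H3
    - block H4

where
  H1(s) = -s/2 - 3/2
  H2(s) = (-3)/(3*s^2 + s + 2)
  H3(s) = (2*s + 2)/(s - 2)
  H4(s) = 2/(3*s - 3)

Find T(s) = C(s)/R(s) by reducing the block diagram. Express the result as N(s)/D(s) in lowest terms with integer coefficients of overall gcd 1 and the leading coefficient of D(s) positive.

Step 1: series reduction of H3, H4 = (4*s + 4)/(3*s^2 - 9*s + 6)
Step 2: combine H1, H2, (H3*H4) in parallel: this yields T(s), and no further normalization is needed

Final answer: (-9*s^5 - 3*s^4 + 81*s^3 - 19*s^2 + 102*s - 56)/(18*s^4 - 48*s^3 + 30*s^2 - 24*s + 24)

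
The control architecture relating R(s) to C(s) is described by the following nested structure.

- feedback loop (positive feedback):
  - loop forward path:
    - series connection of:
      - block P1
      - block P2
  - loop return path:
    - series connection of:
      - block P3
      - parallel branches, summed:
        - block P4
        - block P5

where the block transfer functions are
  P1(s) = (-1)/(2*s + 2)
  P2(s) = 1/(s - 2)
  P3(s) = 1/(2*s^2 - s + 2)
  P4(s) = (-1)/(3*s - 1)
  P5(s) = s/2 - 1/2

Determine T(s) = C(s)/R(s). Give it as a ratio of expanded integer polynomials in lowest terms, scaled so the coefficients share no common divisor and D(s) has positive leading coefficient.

(1) series reduction of P1, P2 -> (-1)/(2*s^2 - 2*s - 4)
(2) reduce the parallel group P4, P5 -> (3*s^2 - 4*s - 1)/(6*s - 2)
(3) cascade P3, (P4+P5) -> (3*s^2 - 4*s - 1)/(12*s^3 - 10*s^2 + 14*s - 4)
(4) collapse the loop ((P1*P2) forward, (P3*(P4+P5)) return): this yields T(s), and no further normalization is needed

Hence the answer: (-12*s^3 + 10*s^2 - 14*s + 4)/(24*s^5 - 44*s^4 + 7*s^2 - 52*s + 15)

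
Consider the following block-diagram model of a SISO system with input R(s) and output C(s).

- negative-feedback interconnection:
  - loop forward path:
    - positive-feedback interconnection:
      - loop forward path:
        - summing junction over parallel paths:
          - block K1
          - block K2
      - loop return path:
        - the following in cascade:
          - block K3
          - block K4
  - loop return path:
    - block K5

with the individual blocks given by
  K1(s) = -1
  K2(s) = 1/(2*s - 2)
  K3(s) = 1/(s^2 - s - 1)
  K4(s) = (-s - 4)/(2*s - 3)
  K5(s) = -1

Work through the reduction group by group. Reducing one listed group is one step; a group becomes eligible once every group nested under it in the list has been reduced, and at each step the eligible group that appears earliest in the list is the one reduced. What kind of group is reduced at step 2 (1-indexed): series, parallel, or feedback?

Step 1: parallel reduction of K1, K2
Step 2: multiply K3, K4 (series)
Step 3: apply the feedback formula to (K1+K2), (K3*K4)
Step 4: reduce the feedback loop with forward [(K1+K2)/(1-(K1+K2)*(K3*K4))] and return K5
So the answer for step 2 is series.

Final answer: series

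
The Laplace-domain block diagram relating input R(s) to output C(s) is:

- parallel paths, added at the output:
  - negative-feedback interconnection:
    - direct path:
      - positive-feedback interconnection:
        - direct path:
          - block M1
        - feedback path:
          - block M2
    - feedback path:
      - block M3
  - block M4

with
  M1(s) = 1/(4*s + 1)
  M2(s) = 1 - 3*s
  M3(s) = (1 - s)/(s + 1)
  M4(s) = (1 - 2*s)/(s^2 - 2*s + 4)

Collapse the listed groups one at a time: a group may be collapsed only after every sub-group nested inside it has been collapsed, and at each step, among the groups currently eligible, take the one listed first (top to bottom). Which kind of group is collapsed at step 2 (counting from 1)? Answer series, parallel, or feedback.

Step 1. feedback reduction of M1, M2
Step 2. close the feedback loop around [M1/(1-M1*M2)], M3
Step 3. parallel reduction of [[M1/(1-M1*M2)]/(1+[M1/(1-M1*M2)]*M3)], M4
So the answer for step 2 is feedback.

Hence the answer: feedback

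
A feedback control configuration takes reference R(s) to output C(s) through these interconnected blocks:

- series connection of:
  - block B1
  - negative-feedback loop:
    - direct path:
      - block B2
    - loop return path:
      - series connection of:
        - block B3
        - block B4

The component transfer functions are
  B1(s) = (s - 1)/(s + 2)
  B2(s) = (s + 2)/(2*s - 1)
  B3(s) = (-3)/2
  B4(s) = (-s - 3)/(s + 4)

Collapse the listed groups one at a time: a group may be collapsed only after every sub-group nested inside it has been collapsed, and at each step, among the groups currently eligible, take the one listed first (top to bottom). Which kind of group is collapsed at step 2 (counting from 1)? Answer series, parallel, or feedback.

Reducing step by step:

Step 1 - series reduction of B3, B4
Step 2 - reduce the feedback loop with forward B2 and return (B3*B4)
Step 3 - reduce the series chain B1, [B2/(1+B2*(B3*B4))]
The group at step 2 is a feedback group.

Answer: feedback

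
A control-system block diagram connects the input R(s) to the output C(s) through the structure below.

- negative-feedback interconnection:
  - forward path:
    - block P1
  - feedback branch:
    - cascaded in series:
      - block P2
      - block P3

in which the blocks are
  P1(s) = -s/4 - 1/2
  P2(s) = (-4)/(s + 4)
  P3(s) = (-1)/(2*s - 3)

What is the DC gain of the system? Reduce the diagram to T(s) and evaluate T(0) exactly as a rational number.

Step 1. series reduction of P2, P3: 4/(2*s^2 + 5*s - 12)
Step 2. collapse the loop (P1 forward, (P2*P3) return): (-2*s^3 - 9*s^2 + 2*s + 24)/(8*s^2 + 16*s - 56)
Evaluating the step-2 result (the overall T(s)) at s = 0 gives T(0) = 24/(-56) = -3/7.

Answer: -3/7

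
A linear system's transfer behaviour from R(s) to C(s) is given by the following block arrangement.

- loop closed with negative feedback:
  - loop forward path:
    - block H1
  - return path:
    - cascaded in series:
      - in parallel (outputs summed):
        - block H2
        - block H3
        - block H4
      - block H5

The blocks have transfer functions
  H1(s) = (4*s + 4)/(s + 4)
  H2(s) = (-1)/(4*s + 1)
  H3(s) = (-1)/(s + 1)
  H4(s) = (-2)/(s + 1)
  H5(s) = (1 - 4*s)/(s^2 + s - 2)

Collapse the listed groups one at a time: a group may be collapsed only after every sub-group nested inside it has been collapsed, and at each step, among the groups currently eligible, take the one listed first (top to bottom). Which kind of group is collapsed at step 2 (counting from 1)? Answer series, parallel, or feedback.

[1] add H2, H3, H4 (parallel)
[2] multiply (H2+H3+H4), H5 (series)
[3] reduce the feedback loop with forward H1 and return ((H2+H3+H4)*H5)
At step 2 the group reduced is series.

Answer: series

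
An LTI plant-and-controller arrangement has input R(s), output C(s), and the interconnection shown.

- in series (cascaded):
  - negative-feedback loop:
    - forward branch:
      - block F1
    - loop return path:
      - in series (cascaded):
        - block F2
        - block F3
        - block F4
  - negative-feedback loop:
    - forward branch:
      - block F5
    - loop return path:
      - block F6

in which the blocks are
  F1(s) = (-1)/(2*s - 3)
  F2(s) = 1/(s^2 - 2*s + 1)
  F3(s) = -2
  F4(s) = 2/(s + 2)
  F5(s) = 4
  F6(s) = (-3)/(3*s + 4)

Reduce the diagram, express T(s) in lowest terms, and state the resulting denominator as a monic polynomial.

Reducing step by step:

Step 1. combine F2, F3, F4 in series, giving (-4)/(s^3 - 3*s + 2)
Step 2. close the feedback loop around F1, (F2*F3*F4), giving (-s^3 + 3*s - 2)/(2*s^4 - 3*s^3 - 6*s^2 + 13*s - 2)
Step 3. reduce the feedback loop with forward F5 and return F6, giving (12*s + 16)/(3*s - 8)
Step 4. series reduction of [F1/(1+F1*(F2*F3*F4))], [F5/(1+F5*F6)], giving (-12*s^4 - 16*s^3 + 36*s^2 + 24*s - 32)/(6*s^5 - 25*s^4 + 6*s^3 + 87*s^2 - 110*s + 16)
The result of step 4 is T(s) in lowest terms. Its denominator has leading coefficient 6; dividing the denominator through by 6 makes it monic.

Answer: s^5 - 25*s^4/6 + s^3 + 29*s^2/2 - 55*s/3 + 8/3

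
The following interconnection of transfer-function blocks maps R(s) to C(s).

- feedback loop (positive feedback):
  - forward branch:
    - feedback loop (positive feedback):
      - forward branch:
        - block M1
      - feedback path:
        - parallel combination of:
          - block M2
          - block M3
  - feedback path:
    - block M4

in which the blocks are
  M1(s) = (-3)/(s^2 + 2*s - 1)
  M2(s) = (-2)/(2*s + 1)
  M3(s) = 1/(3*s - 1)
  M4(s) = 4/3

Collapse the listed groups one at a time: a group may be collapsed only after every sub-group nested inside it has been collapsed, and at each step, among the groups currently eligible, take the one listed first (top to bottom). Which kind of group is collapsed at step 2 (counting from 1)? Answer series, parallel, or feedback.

Step 1: sum the parallel branches M2, M3
Step 2: reduce the feedback loop with forward M1 and return (M2+M3)
Step 3: close the feedback loop around [M1/(1-M1*(M2+M3))], M4
Step 2 collapses a feedback group.

Answer: feedback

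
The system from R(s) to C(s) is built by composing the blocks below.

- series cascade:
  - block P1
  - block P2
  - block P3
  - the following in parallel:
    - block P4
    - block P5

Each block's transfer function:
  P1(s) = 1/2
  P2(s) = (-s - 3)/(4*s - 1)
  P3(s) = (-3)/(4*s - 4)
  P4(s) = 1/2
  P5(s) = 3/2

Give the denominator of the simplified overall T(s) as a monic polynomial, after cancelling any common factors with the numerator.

Reducing step by step:

1. combine P4, P5 in parallel = 2
2. series reduction of P1, P2, P3, (P4+P5) = (3*s + 9)/(16*s^2 - 20*s + 4)
The result of step 2 is T(s) in lowest terms. Its denominator has leading coefficient 16; dividing the denominator through by 16 makes it monic.

Answer: s^2 - 5*s/4 + 1/4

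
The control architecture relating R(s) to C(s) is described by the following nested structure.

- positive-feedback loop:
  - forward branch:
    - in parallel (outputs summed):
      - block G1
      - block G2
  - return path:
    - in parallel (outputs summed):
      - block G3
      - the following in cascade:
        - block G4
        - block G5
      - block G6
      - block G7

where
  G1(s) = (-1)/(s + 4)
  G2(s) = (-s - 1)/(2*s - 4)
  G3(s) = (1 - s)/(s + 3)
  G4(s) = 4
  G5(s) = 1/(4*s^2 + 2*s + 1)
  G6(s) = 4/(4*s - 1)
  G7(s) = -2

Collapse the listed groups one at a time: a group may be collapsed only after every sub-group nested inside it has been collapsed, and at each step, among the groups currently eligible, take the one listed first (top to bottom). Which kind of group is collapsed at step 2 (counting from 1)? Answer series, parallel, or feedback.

(1) add G1, G2 (parallel)
(2) combine G4, G5 in series
(3) parallel reduction of G3, (G4*G5), G6, G7
(4) apply the feedback formula to (G1+G2), (G3+(G4*G5)+G6+G7)
Step 2 collapses a series group.

Therefore the answer is series.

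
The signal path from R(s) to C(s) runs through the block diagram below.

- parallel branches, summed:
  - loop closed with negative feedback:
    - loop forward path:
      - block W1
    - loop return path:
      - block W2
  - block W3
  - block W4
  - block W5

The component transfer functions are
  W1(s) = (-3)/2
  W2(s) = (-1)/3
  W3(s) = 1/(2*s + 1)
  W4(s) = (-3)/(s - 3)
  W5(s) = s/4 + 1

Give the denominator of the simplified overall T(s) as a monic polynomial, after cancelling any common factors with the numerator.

Step 1. apply the feedback formula to W1, W2 -> -1
Step 2. add [W1/(1+W1*W2)], W3, W4, W5 (parallel) -> (2*s^3 - 5*s^2 - 23*s - 24)/(8*s^2 - 20*s - 12)
That last expression is T(s), already simplified. Scaling its denominator by 1/8 (the reciprocal of the leading coefficient) yields the monic denominator.

Hence the answer: s^2 - 5*s/2 - 3/2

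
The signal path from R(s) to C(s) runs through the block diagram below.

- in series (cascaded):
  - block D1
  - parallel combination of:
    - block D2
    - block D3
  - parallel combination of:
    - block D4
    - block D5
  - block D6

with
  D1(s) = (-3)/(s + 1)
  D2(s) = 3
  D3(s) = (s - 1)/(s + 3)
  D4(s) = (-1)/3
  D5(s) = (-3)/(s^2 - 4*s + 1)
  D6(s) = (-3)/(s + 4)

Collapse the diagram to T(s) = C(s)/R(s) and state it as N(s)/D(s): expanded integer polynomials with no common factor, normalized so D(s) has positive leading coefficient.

The answer is (-12*s^3 + 24*s^2 - 24*s - 240)/(s^5 + 4*s^4 - 12*s^3 - 56*s^2 - 29*s + 12).

Reasoning:
[1] add D2, D3 (parallel) = (4*s + 8)/(s + 3)
[2] combine D4, D5 in parallel = (-s^2 + 4*s - 10)/(3*s^2 - 12*s + 3)
[3] cascade D1, (D2+D3), (D4+D5), D6, which is the overall transfer function T(s) = C(s)/R(s) in lowest terms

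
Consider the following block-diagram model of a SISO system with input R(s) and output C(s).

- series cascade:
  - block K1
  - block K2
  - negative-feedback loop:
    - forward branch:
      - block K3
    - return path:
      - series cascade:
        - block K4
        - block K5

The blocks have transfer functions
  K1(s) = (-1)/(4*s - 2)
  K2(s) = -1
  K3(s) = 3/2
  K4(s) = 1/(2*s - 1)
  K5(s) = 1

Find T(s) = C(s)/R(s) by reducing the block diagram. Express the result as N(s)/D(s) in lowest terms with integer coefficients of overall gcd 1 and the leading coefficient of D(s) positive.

The answer is 3/(8*s + 2).

Reasoning:
1. cascade K4, K5: 1/(2*s - 1)
2. close the feedback loop around K3, (K4*K5): (6*s - 3)/(4*s + 1)
3. cascade K1, K2, [K3/(1+K3*(K4*K5))]; the result is T(s) itself (integer coefficients, no common factor, positive leading denominator coefficient)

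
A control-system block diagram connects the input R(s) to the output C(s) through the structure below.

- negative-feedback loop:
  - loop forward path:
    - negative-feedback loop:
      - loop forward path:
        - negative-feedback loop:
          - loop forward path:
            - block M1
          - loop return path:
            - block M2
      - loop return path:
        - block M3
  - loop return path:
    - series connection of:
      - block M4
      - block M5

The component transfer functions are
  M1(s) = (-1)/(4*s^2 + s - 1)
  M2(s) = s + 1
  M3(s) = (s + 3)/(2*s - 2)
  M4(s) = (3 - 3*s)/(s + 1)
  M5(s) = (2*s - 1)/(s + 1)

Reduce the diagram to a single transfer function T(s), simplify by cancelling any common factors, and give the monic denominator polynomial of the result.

Reducing step by step:

(1) reduce the feedback loop with forward M1 and return M2; result (-1)/(4*s^2 - 2)
(2) apply the feedback formula to [M1/(1+M1*M2)], M3; result (2 - 2*s)/(8*s^3 - 8*s^2 - 5*s + 1)
(3) series reduction of M4, M5; result (-6*s^2 + 9*s - 3)/(s^2 + 2*s + 1)
(4) apply the feedback formula to [[M1/(1+M1*M2)]/(1+[M1/(1+M1*M2)]*M3)], (M4*M5); result (-2*s^3 - 2*s^2 + 2*s + 2)/(8*s^5 + 8*s^4 - s^3 - 47*s^2 + 21*s - 5)
Step 4 gives the fully reduced T(s), with no common factor left to cancel. The denominator's leading coefficient is 8, so divide each of its coefficients by 8 to get the monic form.

Answer: s^5 + s^4 - s^3/8 - 47*s^2/8 + 21*s/8 - 5/8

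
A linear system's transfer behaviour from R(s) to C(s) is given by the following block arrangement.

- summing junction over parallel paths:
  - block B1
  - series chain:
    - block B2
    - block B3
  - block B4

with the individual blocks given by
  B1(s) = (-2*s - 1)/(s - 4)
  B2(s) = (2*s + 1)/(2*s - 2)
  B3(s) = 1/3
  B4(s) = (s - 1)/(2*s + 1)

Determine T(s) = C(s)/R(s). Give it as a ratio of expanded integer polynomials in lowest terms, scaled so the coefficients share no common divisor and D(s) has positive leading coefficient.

The answer is (-14*s^3 - 48*s^2 + 57*s - 22)/(12*s^3 - 54*s^2 + 18*s + 24).

Reasoning:
Step 1 - combine B2, B3 in series: (2*s + 1)/(6*s - 6)
Step 2 - combine B1, (B2*B3), B4 in parallel, giving the overall T(s)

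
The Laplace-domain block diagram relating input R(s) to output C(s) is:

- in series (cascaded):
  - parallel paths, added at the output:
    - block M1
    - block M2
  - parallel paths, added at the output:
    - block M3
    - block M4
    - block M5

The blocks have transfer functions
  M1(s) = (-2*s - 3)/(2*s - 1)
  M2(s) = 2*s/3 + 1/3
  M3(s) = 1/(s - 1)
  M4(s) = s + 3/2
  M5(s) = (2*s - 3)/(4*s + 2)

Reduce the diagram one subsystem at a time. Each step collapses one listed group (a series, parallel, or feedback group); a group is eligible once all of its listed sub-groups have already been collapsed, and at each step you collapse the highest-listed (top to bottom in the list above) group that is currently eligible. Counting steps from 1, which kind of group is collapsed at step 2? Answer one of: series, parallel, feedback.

Step 1 - combine M1, M2 in parallel
Step 2 - parallel reduction of M3, M4, M5
Step 3 - series reduction of (M1+M2), (M3+M4+M5)
Step 2 collapses a parallel group.

Therefore the answer is parallel.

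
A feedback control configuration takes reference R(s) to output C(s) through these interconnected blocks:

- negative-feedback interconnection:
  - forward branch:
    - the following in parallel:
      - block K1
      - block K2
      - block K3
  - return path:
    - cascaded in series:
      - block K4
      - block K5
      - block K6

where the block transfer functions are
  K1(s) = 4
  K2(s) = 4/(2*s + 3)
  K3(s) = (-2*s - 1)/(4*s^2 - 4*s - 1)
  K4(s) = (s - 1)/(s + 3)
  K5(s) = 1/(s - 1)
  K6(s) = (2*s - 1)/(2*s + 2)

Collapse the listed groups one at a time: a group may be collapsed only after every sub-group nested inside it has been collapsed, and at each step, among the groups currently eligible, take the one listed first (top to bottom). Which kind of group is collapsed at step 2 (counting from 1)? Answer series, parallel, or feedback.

The answer is series.

Reasoning:
Step 1. add K1, K2, K3 (parallel)
Step 2. reduce the series chain K4, K5, K6
Step 3. reduce the feedback loop with forward (K1+K2+K3) and return (K4*K5*K6)
Step 2: series.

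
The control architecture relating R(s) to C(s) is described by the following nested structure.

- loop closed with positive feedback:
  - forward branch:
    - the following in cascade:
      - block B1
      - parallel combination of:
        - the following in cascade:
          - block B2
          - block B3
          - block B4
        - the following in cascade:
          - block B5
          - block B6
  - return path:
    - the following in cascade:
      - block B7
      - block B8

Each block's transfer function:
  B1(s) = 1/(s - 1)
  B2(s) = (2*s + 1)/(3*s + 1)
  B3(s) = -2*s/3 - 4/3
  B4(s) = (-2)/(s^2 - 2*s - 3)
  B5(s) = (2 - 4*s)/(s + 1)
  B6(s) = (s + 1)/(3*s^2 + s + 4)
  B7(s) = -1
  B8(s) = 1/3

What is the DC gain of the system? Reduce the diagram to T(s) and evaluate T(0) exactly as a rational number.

The answer is 21/61.

Reasoning:
(1) cascade B2, B3, B4: (8*s^2 + 20*s + 8)/(9*s^3 - 15*s^2 - 33*s - 9)
(2) combine B5, B6 in series: (2 - 4*s)/(3*s^2 + s + 4)
(3) sum the parallel branches (B2*B3*B4), (B5*B6): (-12*s^4 + 146*s^3 + 178*s^2 + 58*s + 14)/(27*s^5 - 36*s^4 - 78*s^3 - 120*s^2 - 141*s - 36)
(4) reduce the series chain B1, ((B2*B3*B4)+(B5*B6)): (-12*s^4 + 146*s^3 + 178*s^2 + 58*s + 14)/(27*s^6 - 63*s^5 - 42*s^4 - 42*s^3 - 21*s^2 + 105*s + 36)
(5) series reduction of B7, B8: (-1)/3
(6) feedback reduction of (B1*((B2*B3*B4)+(B5*B6))), (B7*B8): (-36*s^4 + 438*s^3 + 534*s^2 + 174*s + 42)/(81*s^6 - 189*s^5 - 138*s^4 + 20*s^3 + 115*s^2 + 373*s + 122)
Step 6 gives the overall T(s). Then T(0) = 42/122 = 21/61.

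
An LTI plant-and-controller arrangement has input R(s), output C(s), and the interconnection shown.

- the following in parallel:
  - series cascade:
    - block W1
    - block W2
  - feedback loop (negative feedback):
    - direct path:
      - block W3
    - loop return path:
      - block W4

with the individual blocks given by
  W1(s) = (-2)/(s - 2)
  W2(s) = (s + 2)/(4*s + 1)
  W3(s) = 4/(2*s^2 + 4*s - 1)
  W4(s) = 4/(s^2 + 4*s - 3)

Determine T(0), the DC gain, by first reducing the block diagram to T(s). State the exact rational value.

Reducing step by step:

[1] multiply W1, W2 (series): (-2*s - 4)/(4*s^2 - 7*s - 2)
[2] feedback reduction of W3, W4: (4*s^2 + 16*s - 12)/(2*s^4 + 12*s^3 + 9*s^2 - 16*s + 19)
[3] add (W1*W2), [W3/(1+W3*W4)] (parallel): (-4*s^5 - 16*s^4 - 30*s^3 - 172*s^2 + 78*s - 52)/(8*s^6 + 34*s^5 - 52*s^4 - 151*s^3 + 170*s^2 - 101*s - 38)
Step 3 gives the overall T(s). Then T(0) = -52/(-38) = 26/19.

Answer: 26/19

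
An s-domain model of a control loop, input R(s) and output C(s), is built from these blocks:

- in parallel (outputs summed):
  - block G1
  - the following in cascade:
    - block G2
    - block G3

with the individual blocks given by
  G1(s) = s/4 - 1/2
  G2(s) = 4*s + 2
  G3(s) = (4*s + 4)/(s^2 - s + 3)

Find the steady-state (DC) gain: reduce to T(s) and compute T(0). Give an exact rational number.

The answer is 13/6.

Reasoning:
[1] reduce the series chain G2, G3 -> (16*s^2 + 24*s + 8)/(s^2 - s + 3)
[2] add G1, (G2*G3) (parallel) -> (s^3 + 61*s^2 + 101*s + 26)/(4*s^2 - 4*s + 12)
DC gain: substitute s = 0 into T(s) from step 2: T(0) = 26/12 = 13/6.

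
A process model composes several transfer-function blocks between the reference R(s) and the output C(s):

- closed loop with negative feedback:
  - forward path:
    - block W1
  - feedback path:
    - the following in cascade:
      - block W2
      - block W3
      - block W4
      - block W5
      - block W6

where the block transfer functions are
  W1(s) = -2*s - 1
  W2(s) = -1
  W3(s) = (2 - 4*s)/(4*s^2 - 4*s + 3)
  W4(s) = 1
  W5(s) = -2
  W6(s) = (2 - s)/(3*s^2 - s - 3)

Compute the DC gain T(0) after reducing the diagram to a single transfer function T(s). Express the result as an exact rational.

Step 1 - multiply W2, W3, W4, W5, W6 (series), giving (8*s^2 - 20*s + 8)/(12*s^4 - 16*s^3 + s^2 + 9*s - 9)
Step 2 - reduce the feedback loop with forward W1 and return (W2*W3*W4*W5*W6), giving (-24*s^5 + 20*s^4 + 14*s^3 - 19*s^2 + 9*s + 9)/(12*s^4 - 32*s^3 + 33*s^2 + 13*s - 17)
DC gain: substitute s = 0 into T(s) from step 2: T(0) = 9/(-17) = -9/17.

Hence the answer: -9/17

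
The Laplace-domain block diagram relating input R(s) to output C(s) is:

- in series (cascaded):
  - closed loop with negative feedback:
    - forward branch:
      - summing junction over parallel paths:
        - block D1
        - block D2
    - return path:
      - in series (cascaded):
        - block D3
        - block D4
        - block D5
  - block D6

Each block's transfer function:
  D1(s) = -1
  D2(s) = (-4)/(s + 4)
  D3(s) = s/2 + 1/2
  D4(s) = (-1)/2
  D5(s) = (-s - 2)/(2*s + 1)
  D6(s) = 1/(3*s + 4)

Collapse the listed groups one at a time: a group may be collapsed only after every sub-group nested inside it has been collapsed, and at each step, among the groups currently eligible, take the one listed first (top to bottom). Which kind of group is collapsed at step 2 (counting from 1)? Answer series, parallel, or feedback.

Step 1 - parallel reduction of D1, D2
Step 2 - cascade D3, D4, D5
Step 3 - reduce the feedback loop with forward (D1+D2) and return (D3*D4*D5)
Step 4 - multiply [(D1+D2)/(1+(D1+D2)*(D3*D4*D5))], D6 (series)
Step 2 collapses a series group.

Final answer: series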